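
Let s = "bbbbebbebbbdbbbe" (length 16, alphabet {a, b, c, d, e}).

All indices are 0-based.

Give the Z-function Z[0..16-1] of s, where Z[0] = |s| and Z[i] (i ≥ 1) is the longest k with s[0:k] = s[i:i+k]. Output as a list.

[16, 3, 2, 1, 0, 2, 1, 0, 3, 2, 1, 0, 3, 2, 1, 0]

Z[0]=16
i=1: i≥r, start 0; Z[1]=3 scan→box=[1,4)
i=2: min(r-i=2, Z[1]=3)=2; Z[2]=2
i=3: min(r-i=1, Z[2]=2)=1; Z[3]=1
i=4: i≥r, start 0; Z[4]=0
i=5: i≥r, start 0; Z[5]=2 scan→box=[5,7)
i=6: min(r-i=1, Z[1]=3)=1; Z[6]=1
i=7: i≥r, start 0; Z[7]=0
i=8: i≥r, start 0; Z[8]=3 scan→box=[8,11)
i=9: min(r-i=2, Z[1]=3)=2; Z[9]=2
i=10: min(r-i=1, Z[2]=2)=1; Z[10]=1
i=11: i≥r, start 0; Z[11]=0
i=12: i≥r, start 0; Z[12]=3 scan→box=[12,15)
i=13: min(r-i=2, Z[1]=3)=2; Z[13]=2
i=14: min(r-i=1, Z[2]=2)=1; Z[14]=1
i=15: i≥r, start 0; Z[15]=0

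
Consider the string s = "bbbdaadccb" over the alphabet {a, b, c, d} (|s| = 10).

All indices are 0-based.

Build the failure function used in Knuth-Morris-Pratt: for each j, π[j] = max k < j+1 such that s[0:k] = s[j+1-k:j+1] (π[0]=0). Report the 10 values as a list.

π[0] = 0
j=1 s[j]='b': π[1]=1 (border 'b')
j=2 s[j]='b': π[2]=2 (border 'bb')
j=3 s[j]='d': k: 2→1→0; π[3]=0 (border '')
j=4 s[j]='a': π[4]=0 (border '')
j=5 s[j]='a': π[5]=0 (border '')
j=6 s[j]='d': π[6]=0 (border '')
j=7 s[j]='c': π[7]=0 (border '')
j=8 s[j]='c': π[8]=0 (border '')
j=9 s[j]='b': π[9]=1 (border 'b')

[0, 1, 2, 0, 0, 0, 0, 0, 0, 1]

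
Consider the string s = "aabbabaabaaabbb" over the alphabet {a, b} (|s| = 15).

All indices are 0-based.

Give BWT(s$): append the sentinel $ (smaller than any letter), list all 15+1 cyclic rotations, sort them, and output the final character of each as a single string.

rank  rotation          last
    0  $aabbabaabaaabbb  b
    1  aaabbb$aabbabaab  b
    2  aabaaabbb$aabbab  b
    3  aabbabaabaaabbb$  $
    4  aabbb$aabbabaaba  a
    5  abaaabbb$aabbaba  a
    6  abaabaaabbb$aabb  b
    7  abbabaabaaabbb$a  a
    8  abbb$aabbabaabaa  a
    9  b$aabbabaabaaabb  b
   10  baaabbb$aabbabaa  a
   11  baabaaabbb$aabba  a
   12  babaabaaabbb$aab  b
   13  bb$aabbabaabaaab  b
   14  bbabaabaaabbb$aa  a
   15  bbb$aabbabaabaaa  a

bbb$aabaabaabbaa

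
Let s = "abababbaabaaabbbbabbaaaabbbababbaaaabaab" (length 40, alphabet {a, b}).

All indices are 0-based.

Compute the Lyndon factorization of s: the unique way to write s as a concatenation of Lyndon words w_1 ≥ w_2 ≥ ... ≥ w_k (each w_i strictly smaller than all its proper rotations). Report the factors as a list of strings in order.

emit factor 1: 'abababb' (i=0, period=7)
emit factor 2: 'aab' (i=7, period=3)
emit factor 3: 'aaabbbbabb' (i=10, period=10)
emit factor 4: 'aaaabbbababb' (i=20, period=12)
emit factor 5: 'aaaabaab' (i=32, period=8)

["abababb", "aab", "aaabbbbabb", "aaaabbbababb", "aaaabaab"]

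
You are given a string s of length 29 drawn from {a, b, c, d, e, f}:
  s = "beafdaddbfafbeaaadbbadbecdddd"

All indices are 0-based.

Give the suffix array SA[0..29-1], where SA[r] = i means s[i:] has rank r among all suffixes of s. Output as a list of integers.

rank→(start, suffix):
  0 → (14, 'aaadbbadbecdddd')
  1 → (15, 'aadbbadbecdddd')
  2 → (16, 'adbbadbecdddd')
  3 → (20, 'adbecdddd')
  4 → (5, 'addbfafbeaaadbbadbecdddd')
  5 → (10, 'afbeaaadbbadbecdddd')
  6 → (2, 'afdaddbfafbeaaadbbadbecdddd')
  7 → (19, 'badbecdddd')
  8 → (18, 'bbadbecdddd')
  9 → (12, 'beaaadbbadbecdddd')
  10 → (0, 'beafdaddbfafbeaaadbbadbecdddd')
  11 → (22, 'becdddd')
  12 → (8, 'bfafbeaaadbbadbecdddd')
  13 → (24, 'cdddd')
  14 → (28, 'd')
  15 → (4, 'daddbfafbeaaadbbadbecdddd')
  16 → (17, 'dbbadbecdddd')
  17 → (21, 'dbecdddd')
  18 → (7, 'dbfafbeaaadbbadbecdddd')
  19 → (27, 'dd')
  20 → (6, 'ddbfafbeaaadbbadbecdddd')
  21 → (26, 'ddd')
  22 → (25, 'dddd')
  23 → (13, 'eaaadbbadbecdddd')
  24 → (1, 'eafdaddbfafbeaaadbbadbecdddd')
  25 → (23, 'ecdddd')
  26 → (9, 'fafbeaaadbbadbecdddd')
  27 → (11, 'fbeaaadbbadbecdddd')
  28 → (3, 'fdaddbfafbeaaadbbadbecdddd')

[14, 15, 16, 20, 5, 10, 2, 19, 18, 12, 0, 22, 8, 24, 28, 4, 17, 21, 7, 27, 6, 26, 25, 13, 1, 23, 9, 11, 3]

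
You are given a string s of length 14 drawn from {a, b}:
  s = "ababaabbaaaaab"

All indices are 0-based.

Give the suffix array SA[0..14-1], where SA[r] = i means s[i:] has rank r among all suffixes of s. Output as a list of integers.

[8, 9, 10, 11, 4, 12, 2, 0, 5, 13, 7, 3, 1, 6]

rank | idx | suffix
   0 |   8 | aaaaab
   1 |   9 | aaaab
   2 |  10 | aaab
   3 |  11 | aab
   4 |   4 | aabbaaaaab
   5 |  12 | ab
   6 |   2 | abaabbaaaaab
   7 |   0 | ababaabbaaaaab
   8 |   5 | abbaaaaab
   9 |  13 | b
  10 |   7 | baaaaab
  11 |   3 | baabbaaaaab
  12 |   1 | babaabbaaaaab
  13 |   6 | bbaaaaab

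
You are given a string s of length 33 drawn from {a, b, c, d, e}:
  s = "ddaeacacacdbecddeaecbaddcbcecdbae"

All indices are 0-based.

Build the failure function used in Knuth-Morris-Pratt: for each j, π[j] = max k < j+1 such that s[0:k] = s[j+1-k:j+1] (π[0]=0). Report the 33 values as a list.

π[0] = 0
j=1 s[j]='d': π[1]=1 (border 'd')
j=2 s[j]='a': k: 1→0; π[2]=0 (border '')
j=3 s[j]='e': π[3]=0 (border '')
j=4 s[j]='a': π[4]=0 (border '')
j=5 s[j]='c': π[5]=0 (border '')
j=6 s[j]='a': π[6]=0 (border '')
j=7 s[j]='c': π[7]=0 (border '')
j=8 s[j]='a': π[8]=0 (border '')
j=9 s[j]='c': π[9]=0 (border '')
j=10 s[j]='d': π[10]=1 (border 'd')
j=11 s[j]='b': k: 1→0; π[11]=0 (border '')
j=12 s[j]='e': π[12]=0 (border '')
j=13 s[j]='c': π[13]=0 (border '')
j=14 s[j]='d': π[14]=1 (border 'd')
j=15 s[j]='d': π[15]=2 (border 'dd')
j=16 s[j]='e': k: 2→1→0; π[16]=0 (border '')
j=17 s[j]='a': π[17]=0 (border '')
j=18 s[j]='e': π[18]=0 (border '')
j=19 s[j]='c': π[19]=0 (border '')
j=20 s[j]='b': π[20]=0 (border '')
j=21 s[j]='a': π[21]=0 (border '')
j=22 s[j]='d': π[22]=1 (border 'd')
j=23 s[j]='d': π[23]=2 (border 'dd')
j=24 s[j]='c': k: 2→1→0; π[24]=0 (border '')
j=25 s[j]='b': π[25]=0 (border '')
j=26 s[j]='c': π[26]=0 (border '')
j=27 s[j]='e': π[27]=0 (border '')
j=28 s[j]='c': π[28]=0 (border '')
j=29 s[j]='d': π[29]=1 (border 'd')
j=30 s[j]='b': k: 1→0; π[30]=0 (border '')
j=31 s[j]='a': π[31]=0 (border '')
j=32 s[j]='e': π[32]=0 (border '')

[0, 1, 0, 0, 0, 0, 0, 0, 0, 0, 1, 0, 0, 0, 1, 2, 0, 0, 0, 0, 0, 0, 1, 2, 0, 0, 0, 0, 0, 1, 0, 0, 0]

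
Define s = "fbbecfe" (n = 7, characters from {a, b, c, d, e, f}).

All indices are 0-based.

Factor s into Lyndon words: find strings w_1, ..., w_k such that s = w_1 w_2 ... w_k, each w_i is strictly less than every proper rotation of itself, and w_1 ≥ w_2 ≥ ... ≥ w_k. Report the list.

emit factor 1: 'f' (i=0, period=1)
emit factor 2: 'bbecfe' (i=1, period=6)

["f", "bbecfe"]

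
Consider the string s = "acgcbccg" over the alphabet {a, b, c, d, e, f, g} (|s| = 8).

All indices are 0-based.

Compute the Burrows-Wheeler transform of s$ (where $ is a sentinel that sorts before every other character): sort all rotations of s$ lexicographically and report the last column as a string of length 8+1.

rank  rotation   last
    0  $acgcbccg  g
    1  acgcbccg$  $
    2  bccg$acgc  c
    3  cbccg$acg  g
    4  ccg$acgcb  b
    5  cg$acgcbc  c
    6  cgcbccg$a  a
    7  g$acgcbcc  c
    8  gcbccg$ac  c

g$cgbcacc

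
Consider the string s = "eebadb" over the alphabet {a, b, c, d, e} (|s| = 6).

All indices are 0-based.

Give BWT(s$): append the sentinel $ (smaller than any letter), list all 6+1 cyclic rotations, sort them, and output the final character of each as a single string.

bbdeae$

rank  rotation last
    0  $eebadb  b
    1  adb$eeb  b
    2  b$eebad  d
    3  badb$ee  e
    4  db$eeba  a
    5  ebadb$e  e
    6  eebadb$  $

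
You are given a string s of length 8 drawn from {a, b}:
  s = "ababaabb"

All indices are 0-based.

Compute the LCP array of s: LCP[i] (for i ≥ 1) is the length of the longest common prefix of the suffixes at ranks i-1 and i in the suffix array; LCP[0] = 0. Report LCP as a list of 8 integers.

rank | idx | suffix
   0 |   4 | aabb
   1 |   2 | abaabb
   2 |   0 | ababaabb
   3 |   5 | abb
   4 |   7 | b
   5 |   3 | baabb
   6 |   1 | babaabb
   7 |   6 | bb

SA = [4, 2, 0, 5, 7, 3, 1, 6]
i: (SA[i-1],SA[i]) lcp shared
  1: (4,2) 1 'a'
  2: (2,0) 3 'aba'
  3: (0,5) 2 'ab'
  4: (5,7) 0 ''
  5: (7,3) 1 'b'
  6: (3,1) 2 'ba'
  7: (1,6) 1 'b'

[0, 1, 3, 2, 0, 1, 2, 1]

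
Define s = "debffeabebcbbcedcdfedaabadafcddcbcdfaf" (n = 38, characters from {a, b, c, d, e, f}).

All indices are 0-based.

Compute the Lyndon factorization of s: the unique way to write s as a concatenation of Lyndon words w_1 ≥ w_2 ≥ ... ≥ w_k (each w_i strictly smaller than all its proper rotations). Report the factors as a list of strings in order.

["de", "bffe", "abebcbbcedcdfed", "aabadafcddcbcdfaf"]

emit factor 1: 'de' (i=0, period=2)
emit factor 2: 'bffe' (i=2, period=4)
emit factor 3: 'abebcbbcedcdfed' (i=6, period=15)
emit factor 4: 'aabadafcddcbcdfaf' (i=21, period=17)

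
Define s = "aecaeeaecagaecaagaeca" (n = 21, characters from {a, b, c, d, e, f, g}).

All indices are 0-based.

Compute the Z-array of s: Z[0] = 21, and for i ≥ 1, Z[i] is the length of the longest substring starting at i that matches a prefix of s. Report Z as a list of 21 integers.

[21, 0, 0, 2, 0, 0, 4, 0, 0, 1, 0, 4, 0, 0, 1, 1, 0, 4, 0, 0, 1]

Z[0]=21
i=1: fresh scan; Z[1]=0
i=2: fresh scan; Z[2]=0
i=3: fresh scan; Z[3]=2 scan→box=[3,5)
i=4: min(r-i=1, Z[1]=0)=0; Z[4]=0
i=5: fresh scan; Z[5]=0
i=6: fresh scan; Z[6]=4 scan→box=[6,10)
i=7: min(r-i=3, Z[1]=0)=0; Z[7]=0
i=8: min(r-i=2, Z[2]=0)=0; Z[8]=0
i=9: min(r-i=1, Z[3]=2)=1; Z[9]=1
i=10: fresh scan; Z[10]=0
i=11: fresh scan; Z[11]=4 scan→box=[11,15)
i=12: min(r-i=3, Z[1]=0)=0; Z[12]=0
i=13: min(r-i=2, Z[2]=0)=0; Z[13]=0
i=14: min(r-i=1, Z[3]=2)=1; Z[14]=1
i=15: fresh scan; Z[15]=1 scan→box=[15,16)
i=16: fresh scan; Z[16]=0
i=17: fresh scan; Z[17]=4 scan→box=[17,21)
i=18: min(r-i=3, Z[1]=0)=0; Z[18]=0
i=19: min(r-i=2, Z[2]=0)=0; Z[19]=0
i=20: min(r-i=1, Z[3]=2)=1; Z[20]=1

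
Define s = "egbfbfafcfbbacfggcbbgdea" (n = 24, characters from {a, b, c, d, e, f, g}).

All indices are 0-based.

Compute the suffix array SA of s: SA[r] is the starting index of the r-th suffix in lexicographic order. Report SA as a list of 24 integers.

[23, 12, 6, 11, 10, 18, 4, 2, 19, 17, 8, 13, 21, 22, 0, 5, 9, 3, 7, 14, 1, 16, 20, 15]

rank | idx | suffix
   0 |  23 | a
   1 |  12 | acfggcbbgdea
   2 |   6 | afcfbbacfggcbbgdea
   3 |  11 | bacfggcbbgdea
   4 |  10 | bbacfggcbbgdea
   5 |  18 | bbgdea
   6 |   4 | bfafcfbbacfggcbbgdea
   7 |   2 | bfbfafcfbbacfggcbbgdea
   8 |  19 | bgdea
   9 |  17 | cbbgdea
  10 |   8 | cfbbacfggcbbgdea
  11 |  13 | cfggcbbgdea
  12 |  21 | dea
  13 |  22 | ea
  14 |   0 | egbfbfafcfbbacfggcbbgdea
  15 |   5 | fafcfbbacfggcbbgdea
  16 |   9 | fbbacfggcbbgdea
  17 |   3 | fbfafcfbbacfggcbbgdea
  18 |   7 | fcfbbacfggcbbgdea
  19 |  14 | fggcbbgdea
  20 |   1 | gbfbfafcfbbacfggcbbgdea
  21 |  16 | gcbbgdea
  22 |  20 | gdea
  23 |  15 | ggcbbgdea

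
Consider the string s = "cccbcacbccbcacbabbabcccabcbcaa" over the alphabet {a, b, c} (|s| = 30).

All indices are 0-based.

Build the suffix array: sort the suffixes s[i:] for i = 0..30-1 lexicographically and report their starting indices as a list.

sorted suffixes:
  #0 SA[0]=29  'a'
  #1 SA[1]=28  'aa'
  #2 SA[2]=15  'abbabcccabcbcaa'
  #3 SA[3]=23  'abcbcaa'
  #4 SA[4]=18  'abcccabcbcaa'
  #5 SA[5]=12  'acbabbabcccabcbcaa'
  #6 SA[6]=5  'acbccbcacbabbabcccabcbcaa'
  #7 SA[7]=14  'babbabcccabcbcaa'
  #8 SA[8]=17  'babcccabcbcaa'
  #9 SA[9]=16  'bbabcccabcbcaa'
  #10 SA[10]=26  'bcaa'
  #11 SA[11]=10  'bcacbabbabcccabcbcaa'
  #12 SA[12]=3  'bcacbccbcacbabbabcccabcbcaa'
  #13 SA[13]=24  'bcbcaa'
  #14 SA[14]=7  'bccbcacbabbabcccabcbcaa'
  #15 SA[15]=19  'bcccabcbcaa'
  #16 SA[16]=27  'caa'
  #17 SA[17]=22  'cabcbcaa'
  #18 SA[18]=11  'cacbabbabcccabcbcaa'
  #19 SA[19]=4  'cacbccbcacbabbabcccabcbcaa'
  #20 SA[20]=13  'cbabbabcccabcbcaa'
  #21 SA[21]=25  'cbcaa'
  #22 SA[22]=9  'cbcacbabbabcccabcbcaa'
  #23 SA[23]=2  'cbcacbccbcacbabbabcccabcbcaa'
  #24 SA[24]=6  'cbccbcacbabbabcccabcbcaa'
  #25 SA[25]=21  'ccabcbcaa'
  #26 SA[26]=8  'ccbcacbabbabcccabcbcaa'
  #27 SA[27]=1  'ccbcacbccbcacbabbabcccabcbcaa'
  #28 SA[28]=20  'cccabcbcaa'
  #29 SA[29]=0  'cccbcacbccbcacbabbabcccabcbcaa'

[29, 28, 15, 23, 18, 12, 5, 14, 17, 16, 26, 10, 3, 24, 7, 19, 27, 22, 11, 4, 13, 25, 9, 2, 6, 21, 8, 1, 20, 0]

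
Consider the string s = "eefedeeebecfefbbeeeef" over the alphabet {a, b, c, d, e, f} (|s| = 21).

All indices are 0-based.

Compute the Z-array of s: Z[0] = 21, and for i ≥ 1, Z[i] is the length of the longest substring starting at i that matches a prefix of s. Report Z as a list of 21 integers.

[21, 1, 0, 1, 0, 2, 2, 1, 0, 1, 0, 0, 1, 0, 0, 0, 2, 2, 3, 1, 0]

Z[0]=21
i=1: outside box; Z[1]=1 extend→box=[1,2)
i=2: outside box; Z[2]=0
i=3: outside box; Z[3]=1 extend→box=[3,4)
i=4: outside box; Z[4]=0
i=5: outside box; Z[5]=2 extend→box=[5,7)
i=6: min(r-i=1, Z[1]=1)=1; Z[6]=2 extend→box=[6,8)
i=7: min(r-i=1, Z[1]=1)=1; Z[7]=1
i=8: outside box; Z[8]=0
i=9: outside box; Z[9]=1 extend→box=[9,10)
i=10: outside box; Z[10]=0
i=11: outside box; Z[11]=0
i=12: outside box; Z[12]=1 extend→box=[12,13)
i=13: outside box; Z[13]=0
i=14: outside box; Z[14]=0
i=15: outside box; Z[15]=0
i=16: outside box; Z[16]=2 extend→box=[16,18)
i=17: min(r-i=1, Z[1]=1)=1; Z[17]=2 extend→box=[17,19)
i=18: min(r-i=1, Z[1]=1)=1; Z[18]=3 extend→box=[18,21)
i=19: min(r-i=2, Z[1]=1)=1; Z[19]=1
i=20: min(r-i=1, Z[2]=0)=0; Z[20]=0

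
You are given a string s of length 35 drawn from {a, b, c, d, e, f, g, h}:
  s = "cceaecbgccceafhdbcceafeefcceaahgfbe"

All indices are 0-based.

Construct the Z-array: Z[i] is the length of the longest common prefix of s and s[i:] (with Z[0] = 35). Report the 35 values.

Z[0]=35
i=1: outside box; Z[1]=1 scan→box=[1,2)
i=2: outside box; Z[2]=0
i=3: outside box; Z[3]=0
i=4: outside box; Z[4]=0
i=5: outside box; Z[5]=1 scan→box=[5,6)
i=6: outside box; Z[6]=0
i=7: outside box; Z[7]=0
i=8: outside box; Z[8]=2 scan→box=[8,10)
i=9: min(r-i=1, Z[1]=1)=1; Z[9]=4 scan→box=[9,13)
i=10: min(r-i=3, Z[1]=1)=1; Z[10]=1
i=11: min(r-i=2, Z[2]=0)=0; Z[11]=0
i=12: min(r-i=1, Z[3]=0)=0; Z[12]=0
i=13: outside box; Z[13]=0
i=14: outside box; Z[14]=0
i=15: outside box; Z[15]=0
i=16: outside box; Z[16]=0
i=17: outside box; Z[17]=4 scan→box=[17,21)
i=18: min(r-i=3, Z[1]=1)=1; Z[18]=1
i=19: min(r-i=2, Z[2]=0)=0; Z[19]=0
i=20: min(r-i=1, Z[3]=0)=0; Z[20]=0
i=21: outside box; Z[21]=0
i=22: outside box; Z[22]=0
i=23: outside box; Z[23]=0
i=24: outside box; Z[24]=0
i=25: outside box; Z[25]=4 scan→box=[25,29)
i=26: min(r-i=3, Z[1]=1)=1; Z[26]=1
i=27: min(r-i=2, Z[2]=0)=0; Z[27]=0
i=28: min(r-i=1, Z[3]=0)=0; Z[28]=0
i=29: outside box; Z[29]=0
i=30: outside box; Z[30]=0
i=31: outside box; Z[31]=0
i=32: outside box; Z[32]=0
i=33: outside box; Z[33]=0
i=34: outside box; Z[34]=0

[35, 1, 0, 0, 0, 1, 0, 0, 2, 4, 1, 0, 0, 0, 0, 0, 0, 4, 1, 0, 0, 0, 0, 0, 0, 4, 1, 0, 0, 0, 0, 0, 0, 0, 0]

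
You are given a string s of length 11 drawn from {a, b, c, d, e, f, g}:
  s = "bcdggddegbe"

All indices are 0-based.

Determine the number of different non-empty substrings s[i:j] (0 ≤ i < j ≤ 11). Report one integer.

60

sorted suffixes:
  #0 SA[0]=0  'bcdggddegbe'
  #1 SA[1]=9  'be'
  #2 SA[2]=1  'cdggddegbe'
  #3 SA[3]=5  'ddegbe'
  #4 SA[4]=6  'degbe'
  #5 SA[5]=2  'dggddegbe'
  #6 SA[6]=10  'e'
  #7 SA[7]=7  'egbe'
  #8 SA[8]=8  'gbe'
  #9 SA[9]=4  'gddegbe'
  #10 SA[10]=3  'ggddegbe'

SA = [0, 9, 1, 5, 6, 2, 10, 7, 8, 4, 3]
rank  pair      lcp
   1  s[0:],s[9:]  1  'b'
   2  s[9:],s[1:]  0  ''
   3  s[1:],s[5:]  0  ''
   4  s[5:],s[6:]  1  'd'
   5  s[6:],s[2:]  1  'd'
   6  s[2:],s[10:]  0  ''
   7  s[10:],s[7:]  1  'e'
   8  s[7:],s[8:]  0  ''
   9  s[8:],s[4:]  1  'g'
  10  s[4:],s[3:]  1  'g'

n(n+1)/2 = 11·12/2 = 66
Σ LCP = 0 + 1 + 0 + 0 + 1 + 1 + 0 + 1 + 0 + 1 + 1 = 6
distinct = 66 − 6 = 60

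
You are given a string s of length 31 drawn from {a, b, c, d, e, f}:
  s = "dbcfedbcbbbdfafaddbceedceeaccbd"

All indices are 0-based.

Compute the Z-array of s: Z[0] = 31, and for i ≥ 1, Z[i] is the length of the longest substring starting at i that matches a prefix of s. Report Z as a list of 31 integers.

[31, 0, 0, 0, 0, 3, 0, 0, 0, 0, 0, 1, 0, 0, 0, 0, 1, 3, 0, 0, 0, 0, 1, 0, 0, 0, 0, 0, 0, 0, 1]

Z[0]=31
i=1: fresh scan; Z[1]=0
i=2: fresh scan; Z[2]=0
i=3: fresh scan; Z[3]=0
i=4: fresh scan; Z[4]=0
i=5: fresh scan; Z[5]=3 grow→box=[5,8)
i=6: min(r-i=2, Z[1]=0)=0; Z[6]=0
i=7: min(r-i=1, Z[2]=0)=0; Z[7]=0
i=8: fresh scan; Z[8]=0
i=9: fresh scan; Z[9]=0
i=10: fresh scan; Z[10]=0
i=11: fresh scan; Z[11]=1 grow→box=[11,12)
i=12: fresh scan; Z[12]=0
i=13: fresh scan; Z[13]=0
i=14: fresh scan; Z[14]=0
i=15: fresh scan; Z[15]=0
i=16: fresh scan; Z[16]=1 grow→box=[16,17)
i=17: fresh scan; Z[17]=3 grow→box=[17,20)
i=18: min(r-i=2, Z[1]=0)=0; Z[18]=0
i=19: min(r-i=1, Z[2]=0)=0; Z[19]=0
i=20: fresh scan; Z[20]=0
i=21: fresh scan; Z[21]=0
i=22: fresh scan; Z[22]=1 grow→box=[22,23)
i=23: fresh scan; Z[23]=0
i=24: fresh scan; Z[24]=0
i=25: fresh scan; Z[25]=0
i=26: fresh scan; Z[26]=0
i=27: fresh scan; Z[27]=0
i=28: fresh scan; Z[28]=0
i=29: fresh scan; Z[29]=0
i=30: fresh scan; Z[30]=1 grow→box=[30,31)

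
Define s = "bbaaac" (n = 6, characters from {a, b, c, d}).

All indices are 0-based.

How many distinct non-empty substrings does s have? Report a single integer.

17

rank | idx | suffix
   0 |   2 | aaac
   1 |   3 | aac
   2 |   4 | ac
   3 |   1 | baaac
   4 |   0 | bbaaac
   5 |   5 | c

SA = [2, 3, 4, 1, 0, 5]
i: (SA[i-1],SA[i]) lcp shared
  1: (2,3) 2 'aa'
  2: (3,4) 1 'a'
  3: (4,1) 0 ''
  4: (1,0) 1 'b'
  5: (0,5) 0 ''

n(n+1)/2 = 6·7/2 = 21
Σ LCP = 0 + 2 + 1 + 0 + 1 + 0 = 4
distinct = 21 − 4 = 17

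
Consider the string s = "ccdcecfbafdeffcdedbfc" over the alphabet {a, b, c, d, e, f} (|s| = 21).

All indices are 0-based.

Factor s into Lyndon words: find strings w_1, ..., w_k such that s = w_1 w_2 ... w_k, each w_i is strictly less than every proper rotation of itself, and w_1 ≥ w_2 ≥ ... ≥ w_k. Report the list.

["ccdcecf", "b", "afdeffcdedbfc"]

emit factor 1: 'ccdcecf' (i=0, period=7)
emit factor 2: 'b' (i=7, period=1)
emit factor 3: 'afdeffcdedbfc' (i=8, period=13)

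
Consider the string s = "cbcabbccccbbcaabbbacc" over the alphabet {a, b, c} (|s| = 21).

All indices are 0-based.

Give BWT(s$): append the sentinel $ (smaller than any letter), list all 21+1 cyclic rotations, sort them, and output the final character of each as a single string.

ccacbbbacabcbcbbc$accb

rank  rotation                last
    0  $cbcabbccccbbcaabbbacc  c
    1  aabbbacc$cbcabbccccbbc  c
    2  abbbacc$cbcabbccccbbca  a
    3  abbccccbbcaabbbacc$cbc  c
    4  acc$cbcabbccccbbcaabbb  b
    5  bacc$cbcabbccccbbcaabb  b
    6  bbacc$cbcabbccccbbcaab  b
    7  bbbacc$cbcabbccccbbcaa  a
    8  bbcaabbbacc$cbcabbcccc  c
    9  bbccccbbcaabbbacc$cbca  a
   10  bcaabbbacc$cbcabbccccb  b
   11  bcabbccccbbcaabbbacc$c  c
   12  bccccbbcaabbbacc$cbcab  b
   13  c$cbcabbccccbbcaabbbac  c
   14  caabbbacc$cbcabbccccbb  b
   15  cabbccccbbcaabbbacc$cb  b
   16  cbbcaabbbacc$cbcabbccc  c
   17  cbcabbccccbbcaabbbacc$  $
   18  cc$cbcabbccccbbcaabbba  a
   19  ccbbcaabbbacc$cbcabbcc  c
   20  cccbbcaabbbacc$cbcabbc  c
   21  ccccbbcaabbbacc$cbcabb  b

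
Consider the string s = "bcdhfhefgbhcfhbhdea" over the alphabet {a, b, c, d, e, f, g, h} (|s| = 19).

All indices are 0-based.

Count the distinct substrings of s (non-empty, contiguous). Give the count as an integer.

177

rank | idx | suffix
   0 |  18 | a
   1 |   0 | bcdhfhefgbhcfhbhdea
   2 |   9 | bhcfhbhdea
   3 |  14 | bhdea
   4 |   1 | cdhfhefgbhcfhbhdea
   5 |  11 | cfhbhdea
   6 |  16 | dea
   7 |   2 | dhfhefgbhcfhbhdea
   8 |  17 | ea
   9 |   6 | efgbhcfhbhdea
  10 |   7 | fgbhcfhbhdea
  11 |  12 | fhbhdea
  12 |   4 | fhefgbhcfhbhdea
  13 |   8 | gbhcfhbhdea
  14 |  13 | hbhdea
  15 |  10 | hcfhbhdea
  16 |  15 | hdea
  17 |   5 | hefgbhcfhbhdea
  18 |   3 | hfhefgbhcfhbhdea

SA = [18, 0, 9, 14, 1, 11, 16, 2, 17, 6, 7, 12, 4, 8, 13, 10, 15, 5, 3]
i: (SA[i-1],SA[i]) lcp shared
  1: (18,0) 0 ''
  2: (0,9) 1 'b'
  3: (9,14) 2 'bh'
  4: (14,1) 0 ''
  5: (1,11) 1 'c'
  6: (11,16) 0 ''
  7: (16,2) 1 'd'
  8: (2,17) 0 ''
  9: (17,6) 1 'e'
  10: (6,7) 0 ''
  11: (7,12) 1 'f'
  12: (12,4) 2 'fh'
  13: (4,8) 0 ''
  14: (8,13) 0 ''
  15: (13,10) 1 'h'
  16: (10,15) 1 'h'
  17: (15,5) 1 'h'
  18: (5,3) 1 'h'

n(n+1)/2 = 19·20/2 = 190
Σ LCP = 0 + 0 + 1 + 2 + 0 + 1 + 0 + 1 + 0 + 1 + 0 + 1 + 2 + 0 + 0 + 1 + 1 + 1 + 1 = 13
distinct = 190 − 13 = 177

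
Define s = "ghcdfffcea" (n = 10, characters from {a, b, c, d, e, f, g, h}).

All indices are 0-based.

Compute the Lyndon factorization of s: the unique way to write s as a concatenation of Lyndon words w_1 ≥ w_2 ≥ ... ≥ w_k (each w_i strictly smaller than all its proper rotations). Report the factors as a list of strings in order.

emit factor 1: 'gh' (i=0, period=2)
emit factor 2: 'cdfffce' (i=2, period=7)
emit factor 3: 'a' (i=9, period=1)

["gh", "cdfffce", "a"]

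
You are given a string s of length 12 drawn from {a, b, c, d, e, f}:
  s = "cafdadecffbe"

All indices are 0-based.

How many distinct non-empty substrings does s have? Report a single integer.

72

rank→(start, suffix):
  0 → (4, 'adecffbe')
  1 → (1, 'afdadecffbe')
  2 → (10, 'be')
  3 → (0, 'cafdadecffbe')
  4 → (7, 'cffbe')
  5 → (3, 'dadecffbe')
  6 → (5, 'decffbe')
  7 → (11, 'e')
  8 → (6, 'ecffbe')
  9 → (9, 'fbe')
  10 → (2, 'fdadecffbe')
  11 → (8, 'ffbe')

SA = [4, 1, 10, 0, 7, 3, 5, 11, 6, 9, 2, 8]
rank  pair      lcp
   1  s[4:],s[1:]  1  'a'
   2  s[1:],s[10:]  0  ''
   3  s[10:],s[0:]  0  ''
   4  s[0:],s[7:]  1  'c'
   5  s[7:],s[3:]  0  ''
   6  s[3:],s[5:]  1  'd'
   7  s[5:],s[11:]  0  ''
   8  s[11:],s[6:]  1  'e'
   9  s[6:],s[9:]  0  ''
  10  s[9:],s[2:]  1  'f'
  11  s[2:],s[8:]  1  'f'

n(n+1)/2 = 12·13/2 = 78
Σ LCP = 0 + 1 + 0 + 0 + 1 + 0 + 1 + 0 + 1 + 0 + 1 + 1 = 6
distinct = 78 − 6 = 72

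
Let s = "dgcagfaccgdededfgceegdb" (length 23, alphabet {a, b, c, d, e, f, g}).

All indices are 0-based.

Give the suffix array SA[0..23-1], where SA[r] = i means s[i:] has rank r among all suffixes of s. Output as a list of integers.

rank | idx | suffix
   0 |   6 | accgdededfgceegdb
   1 |   3 | agfaccgdededfgceegdb
   2 |  22 | b
   3 |   2 | cagfaccgdededfgceegdb
   4 |   7 | ccgdededfgceegdb
   5 |  17 | ceegdb
   6 |   8 | cgdededfgceegdb
   7 |  21 | db
   8 |  10 | dededfgceegdb
   9 |  12 | dedfgceegdb
  10 |  14 | dfgceegdb
  11 |   0 | dgcagfaccgdededfgceegdb
  12 |  11 | ededfgceegdb
  13 |  13 | edfgceegdb
  14 |  18 | eegdb
  15 |  19 | egdb
  16 |   5 | faccgdededfgceegdb
  17 |  15 | fgceegdb
  18 |   1 | gcagfaccgdededfgceegdb
  19 |  16 | gceegdb
  20 |  20 | gdb
  21 |   9 | gdededfgceegdb
  22 |   4 | gfaccgdededfgceegdb

[6, 3, 22, 2, 7, 17, 8, 21, 10, 12, 14, 0, 11, 13, 18, 19, 5, 15, 1, 16, 20, 9, 4]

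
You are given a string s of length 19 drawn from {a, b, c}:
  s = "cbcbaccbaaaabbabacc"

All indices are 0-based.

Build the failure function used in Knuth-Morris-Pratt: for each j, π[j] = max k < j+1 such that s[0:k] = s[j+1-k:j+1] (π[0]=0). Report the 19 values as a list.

π[0] = 0
j=1 s[j]='b': π[1]=0 (border '')
j=2 s[j]='c': π[2]=1 (border 'c')
j=3 s[j]='b': π[3]=2 (border 'cb')
j=4 s[j]='a': k: 2→0; π[4]=0 (border '')
j=5 s[j]='c': π[5]=1 (border 'c')
j=6 s[j]='c': k: 1→0; π[6]=1 (border 'c')
j=7 s[j]='b': π[7]=2 (border 'cb')
j=8 s[j]='a': k: 2→0; π[8]=0 (border '')
j=9 s[j]='a': π[9]=0 (border '')
j=10 s[j]='a': π[10]=0 (border '')
j=11 s[j]='a': π[11]=0 (border '')
j=12 s[j]='b': π[12]=0 (border '')
j=13 s[j]='b': π[13]=0 (border '')
j=14 s[j]='a': π[14]=0 (border '')
j=15 s[j]='b': π[15]=0 (border '')
j=16 s[j]='a': π[16]=0 (border '')
j=17 s[j]='c': π[17]=1 (border 'c')
j=18 s[j]='c': k: 1→0; π[18]=1 (border 'c')

[0, 0, 1, 2, 0, 1, 1, 2, 0, 0, 0, 0, 0, 0, 0, 0, 0, 1, 1]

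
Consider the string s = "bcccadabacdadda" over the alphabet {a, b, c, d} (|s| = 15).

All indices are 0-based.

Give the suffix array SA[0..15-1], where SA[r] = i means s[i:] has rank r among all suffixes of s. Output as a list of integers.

[14, 6, 8, 4, 11, 7, 0, 3, 2, 1, 9, 13, 5, 10, 12]

rank→(start, suffix):
  0 → (14, 'a')
  1 → (6, 'abacdadda')
  2 → (8, 'acdadda')
  3 → (4, 'adabacdadda')
  4 → (11, 'adda')
  5 → (7, 'bacdadda')
  6 → (0, 'bcccadabacdadda')
  7 → (3, 'cadabacdadda')
  8 → (2, 'ccadabacdadda')
  9 → (1, 'cccadabacdadda')
  10 → (9, 'cdadda')
  11 → (13, 'da')
  12 → (5, 'dabacdadda')
  13 → (10, 'dadda')
  14 → (12, 'dda')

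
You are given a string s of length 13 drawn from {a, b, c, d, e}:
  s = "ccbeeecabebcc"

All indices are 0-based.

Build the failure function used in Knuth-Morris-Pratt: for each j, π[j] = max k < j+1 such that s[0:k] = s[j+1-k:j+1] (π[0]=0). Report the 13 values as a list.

[0, 1, 0, 0, 0, 0, 1, 0, 0, 0, 0, 1, 2]

π[0] = 0
j=1 s[j]='c': π[1]=1 (border 'c')
j=2 s[j]='b': k: 1→0; π[2]=0 (border '')
j=3 s[j]='e': π[3]=0 (border '')
j=4 s[j]='e': π[4]=0 (border '')
j=5 s[j]='e': π[5]=0 (border '')
j=6 s[j]='c': π[6]=1 (border 'c')
j=7 s[j]='a': k: 1→0; π[7]=0 (border '')
j=8 s[j]='b': π[8]=0 (border '')
j=9 s[j]='e': π[9]=0 (border '')
j=10 s[j]='b': π[10]=0 (border '')
j=11 s[j]='c': π[11]=1 (border 'c')
j=12 s[j]='c': π[12]=2 (border 'cc')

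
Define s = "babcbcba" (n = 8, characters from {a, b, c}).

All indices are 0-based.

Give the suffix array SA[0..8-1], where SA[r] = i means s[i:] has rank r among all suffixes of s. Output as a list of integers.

[7, 1, 6, 0, 4, 2, 5, 3]

sorted suffixes:
  #0 SA[0]=7  'a'
  #1 SA[1]=1  'abcbcba'
  #2 SA[2]=6  'ba'
  #3 SA[3]=0  'babcbcba'
  #4 SA[4]=4  'bcba'
  #5 SA[5]=2  'bcbcba'
  #6 SA[6]=5  'cba'
  #7 SA[7]=3  'cbcba'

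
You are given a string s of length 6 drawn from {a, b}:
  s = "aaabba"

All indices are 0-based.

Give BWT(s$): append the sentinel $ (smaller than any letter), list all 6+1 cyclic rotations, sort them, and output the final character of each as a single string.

rank  rotation last
    0  $aaabba  a
    1  a$aaabb  b
    2  aaabba$  $
    3  aabba$a  a
    4  abba$aa  a
    5  ba$aaab  b
    6  bba$aaa  a

ab$aaba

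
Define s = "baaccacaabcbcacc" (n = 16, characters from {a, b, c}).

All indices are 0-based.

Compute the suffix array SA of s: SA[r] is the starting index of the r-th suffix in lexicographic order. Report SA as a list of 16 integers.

[7, 1, 8, 5, 13, 2, 0, 11, 9, 15, 6, 4, 12, 10, 14, 3]

rank→(start, suffix):
  0 → (7, 'aabcbcacc')
  1 → (1, 'aaccacaabcbcacc')
  2 → (8, 'abcbcacc')
  3 → (5, 'acaabcbcacc')
  4 → (13, 'acc')
  5 → (2, 'accacaabcbcacc')
  6 → (0, 'baaccacaabcbcacc')
  7 → (11, 'bcacc')
  8 → (9, 'bcbcacc')
  9 → (15, 'c')
  10 → (6, 'caabcbcacc')
  11 → (4, 'cacaabcbcacc')
  12 → (12, 'cacc')
  13 → (10, 'cbcacc')
  14 → (14, 'cc')
  15 → (3, 'ccacaabcbcacc')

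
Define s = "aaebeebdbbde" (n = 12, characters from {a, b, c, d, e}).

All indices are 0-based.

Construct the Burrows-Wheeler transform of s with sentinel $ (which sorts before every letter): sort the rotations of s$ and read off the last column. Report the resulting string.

e$adebebbdeab

rank  rotation       last
    0  $aaebeebdbbde  e
    1  aaebeebdbbde$  $
    2  aebeebdbbde$a  a
    3  bbde$aaebeebd  d
    4  bdbbde$aaebee  e
    5  bde$aaebeebdb  b
    6  beebdbbde$aae  e
    7  dbbde$aaebeeb  b
    8  de$aaebeebdbb  b
    9  e$aaebeebdbbd  d
   10  ebdbbde$aaebe  e
   11  ebeebdbbde$aa  a
   12  eebdbbde$aaeb  b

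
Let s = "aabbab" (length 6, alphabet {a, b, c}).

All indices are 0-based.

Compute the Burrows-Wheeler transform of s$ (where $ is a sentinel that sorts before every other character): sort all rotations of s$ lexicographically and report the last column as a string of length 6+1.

rank  rotation last
    0  $aabbab  b
    1  aabbab$  $
    2  ab$aabb  b
    3  abbab$a  a
    4  b$aabba  a
    5  bab$aab  b
    6  bbab$aa  a

b$baaba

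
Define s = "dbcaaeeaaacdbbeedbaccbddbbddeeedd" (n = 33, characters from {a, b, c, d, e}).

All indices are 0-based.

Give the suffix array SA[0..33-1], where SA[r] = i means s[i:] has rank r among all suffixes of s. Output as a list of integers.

rank→(start, suffix):
  0 → (7, 'aaacdbbeedbaccbddbbddeeedd')
  1 → (8, 'aacdbbeedbaccbddbbddeeedd')
  2 → (3, 'aaeeaaacdbbeedbaccbddbbddeeedd')
  3 → (18, 'accbddbbddeeedd')
  4 → (9, 'acdbbeedbaccbddbbddeeedd')
  5 → (4, 'aeeaaacdbbeedbaccbddbbddeeedd')
  6 → (17, 'baccbddbbddeeedd')
  7 → (24, 'bbddeeedd')
  8 → (12, 'bbeedbaccbddbbddeeedd')
  9 → (1, 'bcaaeeaaacdbbeedbaccbddbbddeeedd')
  10 → (21, 'bddbbddeeedd')
  11 → (25, 'bddeeedd')
  12 → (13, 'beedbaccbddbbddeeedd')
  13 → (2, 'caaeeaaacdbbeedbaccbddbbddeeedd')
  14 → (20, 'cbddbbddeeedd')
  15 → (19, 'ccbddbbddeeedd')
  16 → (10, 'cdbbeedbaccbddbbddeeedd')
  17 → (32, 'd')
  18 → (16, 'dbaccbddbbddeeedd')
  19 → (23, 'dbbddeeedd')
  20 → (11, 'dbbeedbaccbddbbddeeedd')
  21 → (0, 'dbcaaeeaaacdbbeedbaccbddbbddeeedd')
  22 → (31, 'dd')
  23 → (22, 'ddbbddeeedd')
  24 → (26, 'ddeeedd')
  25 → (27, 'deeedd')
  26 → (6, 'eaaacdbbeedbaccbddbbddeeedd')
  27 → (15, 'edbaccbddbbddeeedd')
  28 → (30, 'edd')
  29 → (5, 'eeaaacdbbeedbaccbddbbddeeedd')
  30 → (14, 'eedbaccbddbbddeeedd')
  31 → (29, 'eedd')
  32 → (28, 'eeedd')

[7, 8, 3, 18, 9, 4, 17, 24, 12, 1, 21, 25, 13, 2, 20, 19, 10, 32, 16, 23, 11, 0, 31, 22, 26, 27, 6, 15, 30, 5, 14, 29, 28]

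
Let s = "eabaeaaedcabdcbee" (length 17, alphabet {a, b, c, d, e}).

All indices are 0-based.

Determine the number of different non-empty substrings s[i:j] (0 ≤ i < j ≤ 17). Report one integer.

rank | idx | suffix
   0 |   5 | aaedcabdcbee
   1 |   1 | abaeaaedcabdcbee
   2 |  10 | abdcbee
   3 |   3 | aeaaedcabdcbee
   4 |   6 | aedcabdcbee
   5 |   2 | baeaaedcabdcbee
   6 |  11 | bdcbee
   7 |  14 | bee
   8 |   9 | cabdcbee
   9 |  13 | cbee
  10 |   8 | dcabdcbee
  11 |  12 | dcbee
  12 |  16 | e
  13 |   4 | eaaedcabdcbee
  14 |   0 | eabaeaaedcabdcbee
  15 |   7 | edcabdcbee
  16 |  15 | ee

SA = [5, 1, 10, 3, 6, 2, 11, 14, 9, 13, 8, 12, 16, 4, 0, 7, 15]
i: (SA[i-1],SA[i]) lcp shared
  1: (5,1) 1 'a'
  2: (1,10) 2 'ab'
  3: (10,3) 1 'a'
  4: (3,6) 2 'ae'
  5: (6,2) 0 ''
  6: (2,11) 1 'b'
  7: (11,14) 1 'b'
  8: (14,9) 0 ''
  9: (9,13) 1 'c'
  10: (13,8) 0 ''
  11: (8,12) 2 'dc'
  12: (12,16) 0 ''
  13: (16,4) 1 'e'
  14: (4,0) 2 'ea'
  15: (0,7) 1 'e'
  16: (7,15) 1 'e'

n(n+1)/2 = 17·18/2 = 153
Σ LCP = 0 + 1 + 2 + 1 + 2 + 0 + 1 + 1 + 0 + 1 + 0 + 2 + 0 + 1 + 2 + 1 + 1 = 16
distinct = 153 − 16 = 137

137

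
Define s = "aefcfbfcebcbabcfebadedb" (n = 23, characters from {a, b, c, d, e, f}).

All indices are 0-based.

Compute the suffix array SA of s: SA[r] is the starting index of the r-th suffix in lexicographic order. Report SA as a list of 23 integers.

sorted suffixes:
  #0 SA[0]=12  'abcfebadedb'
  #1 SA[1]=18  'adedb'
  #2 SA[2]=0  'aefcfbfcebcbabcfebadedb'
  #3 SA[3]=22  'b'
  #4 SA[4]=11  'babcfebadedb'
  #5 SA[5]=17  'badedb'
  #6 SA[6]=9  'bcbabcfebadedb'
  #7 SA[7]=13  'bcfebadedb'
  #8 SA[8]=5  'bfcebcbabcfebadedb'
  #9 SA[9]=10  'cbabcfebadedb'
  #10 SA[10]=7  'cebcbabcfebadedb'
  #11 SA[11]=3  'cfbfcebcbabcfebadedb'
  #12 SA[12]=14  'cfebadedb'
  #13 SA[13]=21  'db'
  #14 SA[14]=19  'dedb'
  #15 SA[15]=16  'ebadedb'
  #16 SA[16]=8  'ebcbabcfebadedb'
  #17 SA[17]=20  'edb'
  #18 SA[18]=1  'efcfbfcebcbabcfebadedb'
  #19 SA[19]=4  'fbfcebcbabcfebadedb'
  #20 SA[20]=6  'fcebcbabcfebadedb'
  #21 SA[21]=2  'fcfbfcebcbabcfebadedb'
  #22 SA[22]=15  'febadedb'

[12, 18, 0, 22, 11, 17, 9, 13, 5, 10, 7, 3, 14, 21, 19, 16, 8, 20, 1, 4, 6, 2, 15]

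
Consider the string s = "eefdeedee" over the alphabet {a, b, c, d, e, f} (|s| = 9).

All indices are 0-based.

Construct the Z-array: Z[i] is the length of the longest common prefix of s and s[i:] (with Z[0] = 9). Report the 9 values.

[9, 1, 0, 0, 2, 1, 0, 2, 1]

Z[0]=9
i=1: outside box; Z[1]=1 extend→box=[1,2)
i=2: outside box; Z[2]=0
i=3: outside box; Z[3]=0
i=4: outside box; Z[4]=2 extend→box=[4,6)
i=5: min(r-i=1, Z[1]=1)=1; Z[5]=1
i=6: outside box; Z[6]=0
i=7: outside box; Z[7]=2 extend→box=[7,9)
i=8: min(r-i=1, Z[1]=1)=1; Z[8]=1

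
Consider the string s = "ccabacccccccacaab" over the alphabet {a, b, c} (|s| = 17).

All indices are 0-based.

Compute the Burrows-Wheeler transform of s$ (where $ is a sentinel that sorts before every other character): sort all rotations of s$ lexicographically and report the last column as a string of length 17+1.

rank  rotation            last
    0  $ccabacccccccacaab  b
    1  aab$ccabacccccccac  c
    2  ab$ccabacccccccaca  a
    3  abacccccccacaab$cc  c
    4  acaab$ccabaccccccc  c
    5  acccccccacaab$ccab  b
    6  b$ccabacccccccacaa  a
    7  bacccccccacaab$cca  a
    8  caab$ccabaccccccca  a
    9  cabacccccccacaab$c  c
   10  cacaab$ccabacccccc  c
   11  ccabacccccccacaab$  $
   12  ccacaab$ccabaccccc  c
   13  cccacaab$ccabacccc  c
   14  ccccacaab$ccabaccc  c
   15  cccccacaab$ccabacc  c
   16  ccccccacaab$ccabac  c
   17  cccccccacaab$ccaba  a

bcaccbaaacc$ccccca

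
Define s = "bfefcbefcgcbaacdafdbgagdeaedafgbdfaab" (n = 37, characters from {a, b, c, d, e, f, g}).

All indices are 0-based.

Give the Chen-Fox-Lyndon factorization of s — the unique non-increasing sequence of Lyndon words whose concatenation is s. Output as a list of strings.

["bfefc", "befcgc", "b", "aacdafdbgagdeaedafgbdf", "aab"]

emit factor 1: 'bfefc' (i=0, period=5)
emit factor 2: 'befcgc' (i=5, period=6)
emit factor 3: 'b' (i=11, period=1)
emit factor 4: 'aacdafdbgagdeaedafgbdf' (i=12, period=22)
emit factor 5: 'aab' (i=34, period=3)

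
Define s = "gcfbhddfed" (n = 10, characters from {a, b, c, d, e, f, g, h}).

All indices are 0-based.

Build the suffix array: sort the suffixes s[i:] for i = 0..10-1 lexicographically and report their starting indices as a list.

[3, 1, 9, 5, 6, 8, 2, 7, 0, 4]

rank | idx | suffix
   0 |   3 | bhddfed
   1 |   1 | cfbhddfed
   2 |   9 | d
   3 |   5 | ddfed
   4 |   6 | dfed
   5 |   8 | ed
   6 |   2 | fbhddfed
   7 |   7 | fed
   8 |   0 | gcfbhddfed
   9 |   4 | hddfed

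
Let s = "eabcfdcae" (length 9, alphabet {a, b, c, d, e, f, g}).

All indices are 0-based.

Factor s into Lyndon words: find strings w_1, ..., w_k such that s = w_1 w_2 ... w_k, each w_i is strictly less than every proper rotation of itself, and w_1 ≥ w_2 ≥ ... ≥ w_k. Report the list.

["e", "abcfdcae"]

emit factor 1: 'e' (i=0, period=1)
emit factor 2: 'abcfdcae' (i=1, period=8)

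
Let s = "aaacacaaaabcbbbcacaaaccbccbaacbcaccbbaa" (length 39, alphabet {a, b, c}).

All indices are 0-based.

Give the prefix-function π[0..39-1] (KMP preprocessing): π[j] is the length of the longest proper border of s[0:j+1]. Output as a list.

[0, 1, 2, 0, 1, 0, 1, 2, 3, 3, 0, 0, 0, 0, 0, 0, 1, 0, 1, 2, 3, 4, 0, 0, 0, 0, 0, 1, 2, 0, 0, 0, 1, 0, 0, 0, 0, 1, 2]

π[0] = 0
j=1 s[j]='a': π[1]=1 (border 'a')
j=2 s[j]='a': π[2]=2 (border 'aa')
j=3 s[j]='c': k: 2→1→0; π[3]=0 (border '')
j=4 s[j]='a': π[4]=1 (border 'a')
j=5 s[j]='c': k: 1→0; π[5]=0 (border '')
j=6 s[j]='a': π[6]=1 (border 'a')
j=7 s[j]='a': π[7]=2 (border 'aa')
j=8 s[j]='a': π[8]=3 (border 'aaa')
j=9 s[j]='a': k: 3→2; π[9]=3 (border 'aaa')
j=10 s[j]='b': k: 3→2→1→0; π[10]=0 (border '')
j=11 s[j]='c': π[11]=0 (border '')
j=12 s[j]='b': π[12]=0 (border '')
j=13 s[j]='b': π[13]=0 (border '')
j=14 s[j]='b': π[14]=0 (border '')
j=15 s[j]='c': π[15]=0 (border '')
j=16 s[j]='a': π[16]=1 (border 'a')
j=17 s[j]='c': k: 1→0; π[17]=0 (border '')
j=18 s[j]='a': π[18]=1 (border 'a')
j=19 s[j]='a': π[19]=2 (border 'aa')
j=20 s[j]='a': π[20]=3 (border 'aaa')
j=21 s[j]='c': π[21]=4 (border 'aaac')
j=22 s[j]='c': k: 4→0; π[22]=0 (border '')
j=23 s[j]='b': π[23]=0 (border '')
j=24 s[j]='c': π[24]=0 (border '')
j=25 s[j]='c': π[25]=0 (border '')
j=26 s[j]='b': π[26]=0 (border '')
j=27 s[j]='a': π[27]=1 (border 'a')
j=28 s[j]='a': π[28]=2 (border 'aa')
j=29 s[j]='c': k: 2→1→0; π[29]=0 (border '')
j=30 s[j]='b': π[30]=0 (border '')
j=31 s[j]='c': π[31]=0 (border '')
j=32 s[j]='a': π[32]=1 (border 'a')
j=33 s[j]='c': k: 1→0; π[33]=0 (border '')
j=34 s[j]='c': π[34]=0 (border '')
j=35 s[j]='b': π[35]=0 (border '')
j=36 s[j]='b': π[36]=0 (border '')
j=37 s[j]='a': π[37]=1 (border 'a')
j=38 s[j]='a': π[38]=2 (border 'aa')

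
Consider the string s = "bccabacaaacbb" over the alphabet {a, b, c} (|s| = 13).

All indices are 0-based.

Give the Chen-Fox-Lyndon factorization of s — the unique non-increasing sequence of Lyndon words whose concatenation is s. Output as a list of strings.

emit factor 1: 'bcc' (i=0, period=3)
emit factor 2: 'abac' (i=3, period=4)
emit factor 3: 'aaacbb' (i=7, period=6)

["bcc", "abac", "aaacbb"]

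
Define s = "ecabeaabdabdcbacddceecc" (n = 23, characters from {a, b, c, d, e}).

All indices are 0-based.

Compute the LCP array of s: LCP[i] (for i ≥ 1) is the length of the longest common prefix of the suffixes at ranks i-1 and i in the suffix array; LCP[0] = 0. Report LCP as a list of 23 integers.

[0, 1, 3, 2, 1, 0, 1, 2, 1, 0, 1, 1, 1, 1, 1, 0, 1, 2, 1, 0, 1, 2, 1]

rank→(start, suffix):
  0 → (5, 'aabdabdcbacddceecc')
  1 → (6, 'abdabdcbacddceecc')
  2 → (9, 'abdcbacddceecc')
  3 → (2, 'abeaabdabdcbacddceecc')
  4 → (14, 'acddceecc')
  5 → (13, 'bacddceecc')
  6 → (7, 'bdabdcbacddceecc')
  7 → (10, 'bdcbacddceecc')
  8 → (3, 'beaabdabdcbacddceecc')
  9 → (22, 'c')
  10 → (1, 'cabeaabdabdcbacddceecc')
  11 → (12, 'cbacddceecc')
  12 → (21, 'cc')
  13 → (15, 'cddceecc')
  14 → (18, 'ceecc')
  15 → (8, 'dabdcbacddceecc')
  16 → (11, 'dcbacddceecc')
  17 → (17, 'dceecc')
  18 → (16, 'ddceecc')
  19 → (4, 'eaabdabdcbacddceecc')
  20 → (0, 'ecabeaabdabdcbacddceecc')
  21 → (20, 'ecc')
  22 → (19, 'eecc')

SA = [5, 6, 9, 2, 14, 13, 7, 10, 3, 22, 1, 12, 21, 15, 18, 8, 11, 17, 16, 4, 0, 20, 19]
rank  pair      lcp
   1  s[5:],s[6:]  1  'a'
   2  s[6:],s[9:]  3  'abd'
   3  s[9:],s[2:]  2  'ab'
   4  s[2:],s[14:]  1  'a'
   5  s[14:],s[13:]  0  ''
   6  s[13:],s[7:]  1  'b'
   7  s[7:],s[10:]  2  'bd'
   8  s[10:],s[3:]  1  'b'
   9  s[3:],s[22:]  0  ''
  10  s[22:],s[1:]  1  'c'
  11  s[1:],s[12:]  1  'c'
  12  s[12:],s[21:]  1  'c'
  13  s[21:],s[15:]  1  'c'
  14  s[15:],s[18:]  1  'c'
  15  s[18:],s[8:]  0  ''
  16  s[8:],s[11:]  1  'd'
  17  s[11:],s[17:]  2  'dc'
  18  s[17:],s[16:]  1  'd'
  19  s[16:],s[4:]  0  ''
  20  s[4:],s[0:]  1  'e'
  21  s[0:],s[20:]  2  'ec'
  22  s[20:],s[19:]  1  'e'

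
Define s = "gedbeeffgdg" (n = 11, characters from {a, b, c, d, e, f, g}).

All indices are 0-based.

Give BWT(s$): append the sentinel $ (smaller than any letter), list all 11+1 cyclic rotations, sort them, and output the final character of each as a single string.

gdeggbeefdf$

rank  rotation      last
    0  $gedbeeffgdg  g
    1  beeffgdg$ged  d
    2  dbeeffgdg$ge  e
    3  dg$gedbeeffg  g
    4  edbeeffgdg$g  g
    5  eeffgdg$gedb  b
    6  effgdg$gedbe  e
    7  ffgdg$gedbee  e
    8  fgdg$gedbeef  f
    9  g$gedbeeffgd  d
   10  gdg$gedbeeff  f
   11  gedbeeffgdg$  $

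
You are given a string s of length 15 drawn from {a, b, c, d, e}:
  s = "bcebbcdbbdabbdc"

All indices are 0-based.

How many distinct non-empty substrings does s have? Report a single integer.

rank→(start, suffix):
  0 → (10, 'abbdc')
  1 → (3, 'bbcdbbdabbdc')
  2 → (7, 'bbdabbdc')
  3 → (11, 'bbdc')
  4 → (4, 'bcdbbdabbdc')
  5 → (0, 'bcebbcdbbdabbdc')
  6 → (8, 'bdabbdc')
  7 → (12, 'bdc')
  8 → (14, 'c')
  9 → (5, 'cdbbdabbdc')
  10 → (1, 'cebbcdbbdabbdc')
  11 → (9, 'dabbdc')
  12 → (6, 'dbbdabbdc')
  13 → (13, 'dc')
  14 → (2, 'ebbcdbbdabbdc')

SA = [10, 3, 7, 11, 4, 0, 8, 12, 14, 5, 1, 9, 6, 13, 2]
rank  pair      lcp
   1  s[10:],s[3:]  0  ''
   2  s[3:],s[7:]  2  'bb'
   3  s[7:],s[11:]  3  'bbd'
   4  s[11:],s[4:]  1  'b'
   5  s[4:],s[0:]  2  'bc'
   6  s[0:],s[8:]  1  'b'
   7  s[8:],s[12:]  2  'bd'
   8  s[12:],s[14:]  0  ''
   9  s[14:],s[5:]  1  'c'
  10  s[5:],s[1:]  1  'c'
  11  s[1:],s[9:]  0  ''
  12  s[9:],s[6:]  1  'd'
  13  s[6:],s[13:]  1  'd'
  14  s[13:],s[2:]  0  ''

n(n+1)/2 = 15·16/2 = 120
Σ LCP = 0 + 0 + 2 + 3 + 1 + 2 + 1 + 2 + 0 + 1 + 1 + 0 + 1 + 1 + 0 = 15
distinct = 120 − 15 = 105

105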